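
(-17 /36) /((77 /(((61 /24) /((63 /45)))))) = -5185 /465696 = -0.01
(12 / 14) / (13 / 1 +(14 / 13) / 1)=26 / 427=0.06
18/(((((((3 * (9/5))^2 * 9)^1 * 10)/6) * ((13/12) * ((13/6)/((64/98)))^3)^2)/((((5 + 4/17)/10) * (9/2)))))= 11889568986955776/191942974196676632657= 0.00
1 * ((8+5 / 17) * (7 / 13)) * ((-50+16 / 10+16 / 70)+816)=3789234 / 1105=3429.17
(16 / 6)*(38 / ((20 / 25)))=380 / 3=126.67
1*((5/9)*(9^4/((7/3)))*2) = 21870/7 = 3124.29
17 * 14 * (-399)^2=37889838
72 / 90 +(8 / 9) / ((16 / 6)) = 17 / 15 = 1.13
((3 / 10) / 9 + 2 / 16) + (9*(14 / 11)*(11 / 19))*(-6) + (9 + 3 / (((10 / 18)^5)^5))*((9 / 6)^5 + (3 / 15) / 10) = 186933734651201300442375591391 / 3397464752197265625000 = 55021537.61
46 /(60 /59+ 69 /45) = 40710 /2257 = 18.04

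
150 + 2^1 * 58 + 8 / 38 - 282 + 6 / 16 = -2343 / 152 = -15.41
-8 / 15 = -0.53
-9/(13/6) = -54/13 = -4.15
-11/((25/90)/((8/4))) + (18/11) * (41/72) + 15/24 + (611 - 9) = 230717/440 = 524.36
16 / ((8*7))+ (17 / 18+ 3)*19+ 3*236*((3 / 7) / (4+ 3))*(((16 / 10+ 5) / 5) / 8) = 82.38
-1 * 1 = -1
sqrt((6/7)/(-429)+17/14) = sqrt(4858854)/2002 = 1.10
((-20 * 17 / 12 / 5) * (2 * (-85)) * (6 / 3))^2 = 33408400 / 9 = 3712044.44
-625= -625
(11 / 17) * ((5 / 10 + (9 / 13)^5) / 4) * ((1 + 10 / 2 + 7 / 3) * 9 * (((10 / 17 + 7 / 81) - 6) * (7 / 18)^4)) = -2369531667635825 / 2433091132098432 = -0.97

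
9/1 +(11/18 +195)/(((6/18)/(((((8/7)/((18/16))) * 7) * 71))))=7999955/27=296294.63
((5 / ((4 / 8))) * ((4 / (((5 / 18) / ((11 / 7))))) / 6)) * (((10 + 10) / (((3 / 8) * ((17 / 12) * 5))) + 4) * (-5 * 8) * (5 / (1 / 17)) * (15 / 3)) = -7392000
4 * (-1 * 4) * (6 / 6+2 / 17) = -17.88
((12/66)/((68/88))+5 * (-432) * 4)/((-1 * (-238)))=-73438/2023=-36.30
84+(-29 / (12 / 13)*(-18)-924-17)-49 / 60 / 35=-87457 / 300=-291.52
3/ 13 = 0.23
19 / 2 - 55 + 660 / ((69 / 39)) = 15067 / 46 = 327.54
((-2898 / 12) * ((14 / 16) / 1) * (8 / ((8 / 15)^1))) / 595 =-1449 / 272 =-5.33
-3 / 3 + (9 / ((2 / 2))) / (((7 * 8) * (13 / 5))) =-683 / 728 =-0.94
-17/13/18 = -17/234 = -0.07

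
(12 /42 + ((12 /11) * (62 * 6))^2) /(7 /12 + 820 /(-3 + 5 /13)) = -28456228056 /54073327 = -526.25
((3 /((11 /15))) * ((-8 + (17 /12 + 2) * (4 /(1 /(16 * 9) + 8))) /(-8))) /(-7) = -40815 /88781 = -0.46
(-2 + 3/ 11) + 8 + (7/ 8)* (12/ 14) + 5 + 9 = 925/ 44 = 21.02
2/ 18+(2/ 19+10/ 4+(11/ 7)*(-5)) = -12307/ 2394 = -5.14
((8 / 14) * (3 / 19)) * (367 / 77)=4404 / 10241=0.43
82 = 82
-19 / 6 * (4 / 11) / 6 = -19 / 99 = -0.19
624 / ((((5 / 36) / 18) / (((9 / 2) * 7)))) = 12737088 / 5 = 2547417.60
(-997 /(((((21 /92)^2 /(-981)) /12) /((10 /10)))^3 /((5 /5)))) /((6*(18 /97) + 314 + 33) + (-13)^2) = 2733857359305624167399424 /122943205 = 22236750370267508.22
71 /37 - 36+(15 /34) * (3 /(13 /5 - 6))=-737183 /21386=-34.47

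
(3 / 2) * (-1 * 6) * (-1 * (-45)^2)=18225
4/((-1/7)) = -28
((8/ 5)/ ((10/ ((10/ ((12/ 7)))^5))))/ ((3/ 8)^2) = 16807000/ 2187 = 7684.96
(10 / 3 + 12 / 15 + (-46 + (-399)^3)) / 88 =-952818613 / 1320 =-721832.28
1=1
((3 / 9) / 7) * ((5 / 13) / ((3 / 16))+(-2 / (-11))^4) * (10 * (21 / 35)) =2343808 / 3996993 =0.59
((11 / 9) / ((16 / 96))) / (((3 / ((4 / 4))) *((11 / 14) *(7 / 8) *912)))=2 / 513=0.00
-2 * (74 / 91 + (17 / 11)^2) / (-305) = 70506 / 3358355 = 0.02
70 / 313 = 0.22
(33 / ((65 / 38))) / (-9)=-418 / 195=-2.14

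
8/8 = 1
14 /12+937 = 5629 /6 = 938.17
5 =5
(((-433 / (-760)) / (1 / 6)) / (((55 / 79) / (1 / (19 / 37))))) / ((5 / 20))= 3796977 / 99275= 38.25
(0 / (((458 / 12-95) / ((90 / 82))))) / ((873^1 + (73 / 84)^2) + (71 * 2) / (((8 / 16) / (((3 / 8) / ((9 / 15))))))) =0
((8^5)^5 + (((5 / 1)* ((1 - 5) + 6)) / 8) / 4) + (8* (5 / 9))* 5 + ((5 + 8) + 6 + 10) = 37778931862957161709619.54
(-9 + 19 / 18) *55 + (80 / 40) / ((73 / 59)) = -572021 / 1314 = -435.33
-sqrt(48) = -4*sqrt(3) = -6.93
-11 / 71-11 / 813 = -9724 / 57723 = -0.17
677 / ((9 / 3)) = 225.67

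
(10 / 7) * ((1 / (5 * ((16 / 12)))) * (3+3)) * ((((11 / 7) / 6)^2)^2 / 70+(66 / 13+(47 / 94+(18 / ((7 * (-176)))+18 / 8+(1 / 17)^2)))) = 70356584506547 / 7001395521120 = 10.05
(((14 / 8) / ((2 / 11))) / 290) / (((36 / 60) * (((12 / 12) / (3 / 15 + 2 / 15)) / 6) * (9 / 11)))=0.14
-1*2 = -2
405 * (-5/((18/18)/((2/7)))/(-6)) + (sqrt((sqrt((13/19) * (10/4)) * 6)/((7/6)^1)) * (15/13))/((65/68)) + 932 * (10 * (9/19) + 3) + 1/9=612 * 38^(3/4) * 65^(1/4) * sqrt(7)/22477 + 8746810/1197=7310.41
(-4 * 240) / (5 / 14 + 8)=-4480 / 39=-114.87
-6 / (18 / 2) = -2 / 3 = -0.67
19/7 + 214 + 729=6620/7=945.71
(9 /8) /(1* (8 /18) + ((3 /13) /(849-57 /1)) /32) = 370656 /146435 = 2.53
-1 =-1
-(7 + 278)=-285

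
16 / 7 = 2.29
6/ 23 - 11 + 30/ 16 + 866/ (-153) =-408887/ 28152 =-14.52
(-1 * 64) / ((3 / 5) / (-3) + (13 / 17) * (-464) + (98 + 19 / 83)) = 225760 / 905843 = 0.25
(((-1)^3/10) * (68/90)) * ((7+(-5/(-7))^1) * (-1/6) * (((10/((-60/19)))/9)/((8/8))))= -323/9450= -0.03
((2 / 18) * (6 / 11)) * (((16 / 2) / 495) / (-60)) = -4 / 245025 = -0.00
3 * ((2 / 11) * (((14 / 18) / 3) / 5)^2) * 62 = 6076 / 66825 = 0.09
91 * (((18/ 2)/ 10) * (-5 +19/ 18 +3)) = -1547/ 20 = -77.35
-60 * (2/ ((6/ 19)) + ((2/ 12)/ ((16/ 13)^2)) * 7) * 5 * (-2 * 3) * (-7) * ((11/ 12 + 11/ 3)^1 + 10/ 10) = -127931475/ 256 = -499732.32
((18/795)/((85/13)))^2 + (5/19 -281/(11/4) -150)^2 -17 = 1406133310408520204/22162674675625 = 63446.01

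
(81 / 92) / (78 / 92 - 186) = -27 / 5678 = -0.00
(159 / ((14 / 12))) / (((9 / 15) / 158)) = 251220 / 7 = 35888.57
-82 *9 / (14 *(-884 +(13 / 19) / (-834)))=5847174 / 98055139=0.06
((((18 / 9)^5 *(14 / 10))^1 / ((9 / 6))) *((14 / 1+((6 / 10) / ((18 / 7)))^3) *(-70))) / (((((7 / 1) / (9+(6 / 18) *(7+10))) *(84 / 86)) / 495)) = -62992596128 / 2025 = -31107454.88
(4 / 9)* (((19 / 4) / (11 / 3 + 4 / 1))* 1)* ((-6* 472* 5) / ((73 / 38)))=-3407840 / 1679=-2029.68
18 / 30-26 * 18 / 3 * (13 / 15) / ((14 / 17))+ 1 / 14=-327 / 2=-163.50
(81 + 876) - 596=361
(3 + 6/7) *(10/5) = 7.71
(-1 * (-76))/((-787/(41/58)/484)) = -754072/22823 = -33.04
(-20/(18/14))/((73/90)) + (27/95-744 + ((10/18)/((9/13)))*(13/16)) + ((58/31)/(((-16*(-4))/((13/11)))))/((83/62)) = -3127305745171/4102912440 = -762.22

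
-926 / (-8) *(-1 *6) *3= -4167 / 2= -2083.50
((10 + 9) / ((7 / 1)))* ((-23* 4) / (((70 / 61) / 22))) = -1172908 / 245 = -4787.38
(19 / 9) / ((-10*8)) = -19 / 720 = -0.03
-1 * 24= -24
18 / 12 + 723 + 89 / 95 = 137833 / 190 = 725.44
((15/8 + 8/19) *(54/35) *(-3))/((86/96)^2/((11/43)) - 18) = 0.72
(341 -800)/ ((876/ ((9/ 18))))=-153/ 584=-0.26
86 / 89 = 0.97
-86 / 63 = -1.37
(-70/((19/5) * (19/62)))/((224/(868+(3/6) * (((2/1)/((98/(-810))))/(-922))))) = -30391554475/130474064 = -232.93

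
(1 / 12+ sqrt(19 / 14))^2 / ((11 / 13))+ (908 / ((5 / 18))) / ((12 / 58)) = 13 *sqrt(266) / 924+ 79636093 / 5040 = 15801.04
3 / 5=0.60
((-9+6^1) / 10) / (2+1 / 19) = -19 / 130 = -0.15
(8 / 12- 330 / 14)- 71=-1972 / 21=-93.90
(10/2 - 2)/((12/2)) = 1/2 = 0.50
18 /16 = 9 /8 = 1.12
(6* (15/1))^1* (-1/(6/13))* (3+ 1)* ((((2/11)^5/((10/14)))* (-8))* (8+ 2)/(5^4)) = 559104/20131375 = 0.03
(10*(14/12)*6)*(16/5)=224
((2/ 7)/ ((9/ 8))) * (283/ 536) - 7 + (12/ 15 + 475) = 9896854/ 21105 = 468.93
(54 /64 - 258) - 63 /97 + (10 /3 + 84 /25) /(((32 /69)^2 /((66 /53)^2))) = -182706793779 /871913600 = -209.55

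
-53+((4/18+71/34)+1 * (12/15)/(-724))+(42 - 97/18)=-649841/46155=-14.08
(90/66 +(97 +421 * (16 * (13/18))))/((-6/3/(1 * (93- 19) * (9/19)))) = -18180394/209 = -86987.53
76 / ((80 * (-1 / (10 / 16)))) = -19 / 32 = -0.59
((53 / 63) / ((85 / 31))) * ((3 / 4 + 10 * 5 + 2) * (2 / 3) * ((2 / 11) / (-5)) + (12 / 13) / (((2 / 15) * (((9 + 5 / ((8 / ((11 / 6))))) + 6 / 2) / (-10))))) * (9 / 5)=-14555062619 / 4026647625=-3.61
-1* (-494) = 494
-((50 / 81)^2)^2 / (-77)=6250000 / 3314597517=0.00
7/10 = 0.70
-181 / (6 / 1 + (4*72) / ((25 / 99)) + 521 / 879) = -3977475 / 25206923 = -0.16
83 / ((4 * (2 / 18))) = 747 / 4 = 186.75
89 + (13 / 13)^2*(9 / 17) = 1522 / 17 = 89.53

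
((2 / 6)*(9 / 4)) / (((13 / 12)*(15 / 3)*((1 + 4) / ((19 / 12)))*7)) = 0.01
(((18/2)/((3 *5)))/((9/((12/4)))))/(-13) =-1/65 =-0.02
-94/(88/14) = -329/22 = -14.95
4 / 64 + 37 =593 / 16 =37.06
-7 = -7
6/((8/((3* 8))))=18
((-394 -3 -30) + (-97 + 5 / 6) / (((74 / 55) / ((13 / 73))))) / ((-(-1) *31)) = -14252479 / 1004772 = -14.18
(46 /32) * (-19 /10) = -437 /160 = -2.73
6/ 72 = 1/ 12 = 0.08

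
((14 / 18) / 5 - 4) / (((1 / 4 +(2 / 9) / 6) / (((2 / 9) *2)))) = -2768 / 465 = -5.95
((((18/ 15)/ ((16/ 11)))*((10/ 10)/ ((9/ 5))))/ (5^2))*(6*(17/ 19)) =187/ 1900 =0.10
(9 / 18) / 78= 1 / 156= 0.01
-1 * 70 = -70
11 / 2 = 5.50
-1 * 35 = -35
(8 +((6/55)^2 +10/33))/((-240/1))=-37729/1089000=-0.03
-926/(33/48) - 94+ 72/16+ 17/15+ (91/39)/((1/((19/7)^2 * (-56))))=-791321/330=-2397.94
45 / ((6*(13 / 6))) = 45 / 13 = 3.46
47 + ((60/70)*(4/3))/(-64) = 2631/56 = 46.98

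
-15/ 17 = -0.88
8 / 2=4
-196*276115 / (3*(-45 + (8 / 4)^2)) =54118540 / 123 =439988.13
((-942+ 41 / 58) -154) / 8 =-136.91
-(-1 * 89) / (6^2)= 89 / 36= 2.47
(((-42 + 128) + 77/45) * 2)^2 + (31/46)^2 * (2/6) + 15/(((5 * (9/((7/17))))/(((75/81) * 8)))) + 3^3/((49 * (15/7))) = 15691952416009/509903100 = 30774.38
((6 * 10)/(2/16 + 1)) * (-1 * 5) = -800/3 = -266.67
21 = 21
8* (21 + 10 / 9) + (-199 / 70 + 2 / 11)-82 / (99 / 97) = 72291 / 770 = 93.88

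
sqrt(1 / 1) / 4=1 / 4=0.25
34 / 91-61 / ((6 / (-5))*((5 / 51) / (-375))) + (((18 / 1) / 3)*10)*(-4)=-35431237 / 182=-194677.13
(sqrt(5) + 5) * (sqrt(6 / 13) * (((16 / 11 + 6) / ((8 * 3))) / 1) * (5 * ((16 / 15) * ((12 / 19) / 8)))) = 82 * sqrt(78) * (sqrt(5) + 5) / 8151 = 0.64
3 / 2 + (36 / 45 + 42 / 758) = 2.36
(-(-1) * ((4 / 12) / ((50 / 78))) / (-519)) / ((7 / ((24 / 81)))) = -104 / 2452275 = -0.00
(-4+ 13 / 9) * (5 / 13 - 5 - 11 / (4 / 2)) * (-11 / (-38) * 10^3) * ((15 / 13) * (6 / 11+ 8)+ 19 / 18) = 21244844125 / 260091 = 81682.35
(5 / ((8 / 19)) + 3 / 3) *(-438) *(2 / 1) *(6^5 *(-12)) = 1052419392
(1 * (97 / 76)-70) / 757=-5223 / 57532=-0.09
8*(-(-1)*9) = 72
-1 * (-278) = 278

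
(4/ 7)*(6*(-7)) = -24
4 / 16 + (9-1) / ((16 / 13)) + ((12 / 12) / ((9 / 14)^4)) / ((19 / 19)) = 330811 / 26244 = 12.61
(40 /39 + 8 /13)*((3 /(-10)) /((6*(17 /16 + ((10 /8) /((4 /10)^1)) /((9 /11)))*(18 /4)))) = -512 /137085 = -0.00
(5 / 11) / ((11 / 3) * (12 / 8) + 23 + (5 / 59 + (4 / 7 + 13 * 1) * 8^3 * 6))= 4130 / 379068041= 0.00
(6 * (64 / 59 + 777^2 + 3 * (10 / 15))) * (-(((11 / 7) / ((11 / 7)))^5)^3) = -213721158 / 59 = -3622392.51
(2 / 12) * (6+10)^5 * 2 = 1048576 / 3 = 349525.33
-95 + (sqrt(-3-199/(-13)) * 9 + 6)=-89 + 36 * sqrt(130)/13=-57.43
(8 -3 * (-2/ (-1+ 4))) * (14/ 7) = 20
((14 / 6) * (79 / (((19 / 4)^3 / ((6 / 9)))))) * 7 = 495488 / 61731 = 8.03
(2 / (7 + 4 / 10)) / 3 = 10 / 111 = 0.09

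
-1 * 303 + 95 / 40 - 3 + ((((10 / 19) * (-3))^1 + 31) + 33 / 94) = -273.85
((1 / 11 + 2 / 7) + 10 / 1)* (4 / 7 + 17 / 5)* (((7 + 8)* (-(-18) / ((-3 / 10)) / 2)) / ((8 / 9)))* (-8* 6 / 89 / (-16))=-134939115 / 191884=-703.23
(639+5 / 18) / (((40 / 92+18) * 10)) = 264661 / 76320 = 3.47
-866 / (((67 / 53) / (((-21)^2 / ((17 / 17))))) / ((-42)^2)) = -35705155752 / 67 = -532912772.42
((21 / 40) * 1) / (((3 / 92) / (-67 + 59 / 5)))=-22218 / 25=-888.72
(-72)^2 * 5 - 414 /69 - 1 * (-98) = 26012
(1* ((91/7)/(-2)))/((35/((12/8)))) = -39/140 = -0.28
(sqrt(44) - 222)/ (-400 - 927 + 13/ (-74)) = 5476/ 32737 - 148 * sqrt(11)/ 98211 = 0.16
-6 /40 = -3 /20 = -0.15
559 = 559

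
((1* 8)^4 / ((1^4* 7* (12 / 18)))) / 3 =2048 / 7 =292.57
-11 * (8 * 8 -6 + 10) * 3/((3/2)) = -1496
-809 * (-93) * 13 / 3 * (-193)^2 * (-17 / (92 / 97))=-20025752363227 / 92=-217671221339.42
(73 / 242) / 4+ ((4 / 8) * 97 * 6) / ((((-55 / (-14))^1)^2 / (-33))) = -15055679 / 24200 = -622.14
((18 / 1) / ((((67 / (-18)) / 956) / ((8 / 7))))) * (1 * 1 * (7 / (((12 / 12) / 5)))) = -12389760 / 67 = -184921.79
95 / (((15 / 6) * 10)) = 3.80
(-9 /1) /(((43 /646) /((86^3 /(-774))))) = 111112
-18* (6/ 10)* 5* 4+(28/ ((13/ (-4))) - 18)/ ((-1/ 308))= 103760/ 13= 7981.54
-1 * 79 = -79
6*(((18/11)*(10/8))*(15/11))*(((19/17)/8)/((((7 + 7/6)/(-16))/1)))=-461700/100793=-4.58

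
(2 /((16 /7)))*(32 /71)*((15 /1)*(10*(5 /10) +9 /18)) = 2310 /71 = 32.54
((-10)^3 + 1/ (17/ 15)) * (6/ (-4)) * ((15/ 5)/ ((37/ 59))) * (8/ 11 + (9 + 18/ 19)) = 20121467085/ 262922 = 76530.18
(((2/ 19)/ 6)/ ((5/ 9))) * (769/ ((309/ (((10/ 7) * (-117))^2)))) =210536820/ 95893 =2195.54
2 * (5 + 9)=28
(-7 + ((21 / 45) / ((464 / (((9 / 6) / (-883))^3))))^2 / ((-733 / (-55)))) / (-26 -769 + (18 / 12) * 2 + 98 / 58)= 167552987407855493157314434421 / 18916979893599212057499953315840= 0.01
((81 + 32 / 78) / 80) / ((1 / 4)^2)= 635 / 39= 16.28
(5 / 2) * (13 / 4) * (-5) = -40.62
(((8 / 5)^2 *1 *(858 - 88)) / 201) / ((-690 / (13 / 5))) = -64064 / 1733625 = -0.04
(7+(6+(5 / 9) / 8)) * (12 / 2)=941 / 12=78.42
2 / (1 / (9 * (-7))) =-126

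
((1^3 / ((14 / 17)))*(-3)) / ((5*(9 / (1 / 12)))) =-17 / 2520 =-0.01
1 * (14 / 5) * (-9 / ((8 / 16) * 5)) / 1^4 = -252 / 25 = -10.08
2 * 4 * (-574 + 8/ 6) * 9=-41232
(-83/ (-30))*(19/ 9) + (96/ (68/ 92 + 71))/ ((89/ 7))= 7858519/ 1321650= 5.95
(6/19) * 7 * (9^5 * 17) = 42160986/19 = 2218999.26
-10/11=-0.91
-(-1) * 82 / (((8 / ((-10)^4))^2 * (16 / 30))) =240234375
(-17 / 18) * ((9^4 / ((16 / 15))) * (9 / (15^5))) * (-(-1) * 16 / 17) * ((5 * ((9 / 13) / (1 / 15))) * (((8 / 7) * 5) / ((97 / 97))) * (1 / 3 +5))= -46656 / 455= -102.54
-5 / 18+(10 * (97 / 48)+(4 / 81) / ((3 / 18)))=4369 / 216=20.23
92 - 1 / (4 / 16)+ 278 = 366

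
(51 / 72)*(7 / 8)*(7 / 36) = 833 / 6912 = 0.12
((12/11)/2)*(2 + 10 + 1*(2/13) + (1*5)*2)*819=108864/11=9896.73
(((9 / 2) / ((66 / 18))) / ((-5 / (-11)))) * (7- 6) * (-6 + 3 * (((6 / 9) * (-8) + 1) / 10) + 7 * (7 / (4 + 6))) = -162 / 25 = -6.48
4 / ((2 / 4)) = 8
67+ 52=119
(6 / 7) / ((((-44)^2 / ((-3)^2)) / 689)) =2.75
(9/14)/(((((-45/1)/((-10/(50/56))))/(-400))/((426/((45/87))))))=-263552/5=-52710.40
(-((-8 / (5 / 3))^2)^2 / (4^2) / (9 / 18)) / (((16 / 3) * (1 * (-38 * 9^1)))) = 432 / 11875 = 0.04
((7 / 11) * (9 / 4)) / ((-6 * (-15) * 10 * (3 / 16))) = 7 / 825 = 0.01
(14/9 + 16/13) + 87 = 10505/117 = 89.79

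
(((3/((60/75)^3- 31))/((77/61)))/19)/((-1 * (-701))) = -22875/3908420593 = -0.00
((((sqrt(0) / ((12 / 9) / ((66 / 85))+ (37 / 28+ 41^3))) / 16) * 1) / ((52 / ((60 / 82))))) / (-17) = 0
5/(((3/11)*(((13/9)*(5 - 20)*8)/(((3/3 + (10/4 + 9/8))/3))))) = -407/2496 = -0.16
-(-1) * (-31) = -31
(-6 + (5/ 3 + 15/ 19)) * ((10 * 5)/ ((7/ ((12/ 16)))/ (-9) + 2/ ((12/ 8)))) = -22725/ 38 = -598.03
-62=-62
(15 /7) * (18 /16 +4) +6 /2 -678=-37185 /56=-664.02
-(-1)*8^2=64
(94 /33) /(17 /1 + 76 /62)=2914 /18645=0.16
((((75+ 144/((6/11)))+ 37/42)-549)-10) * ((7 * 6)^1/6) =-9203/6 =-1533.83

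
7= 7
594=594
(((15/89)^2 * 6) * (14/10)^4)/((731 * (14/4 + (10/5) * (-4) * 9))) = -259308/19831609675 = -0.00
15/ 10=1.50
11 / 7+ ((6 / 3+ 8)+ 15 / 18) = 521 / 42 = 12.40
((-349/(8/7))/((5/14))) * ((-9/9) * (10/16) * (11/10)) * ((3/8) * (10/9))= 188111/768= 244.94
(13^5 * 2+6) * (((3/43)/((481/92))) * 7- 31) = -474695252672/20683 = -22950986.45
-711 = -711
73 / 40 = 1.82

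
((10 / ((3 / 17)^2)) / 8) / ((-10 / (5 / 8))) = -1445 / 576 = -2.51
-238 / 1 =-238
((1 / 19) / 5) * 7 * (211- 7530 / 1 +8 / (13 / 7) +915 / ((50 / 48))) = -2928513 / 6175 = -474.25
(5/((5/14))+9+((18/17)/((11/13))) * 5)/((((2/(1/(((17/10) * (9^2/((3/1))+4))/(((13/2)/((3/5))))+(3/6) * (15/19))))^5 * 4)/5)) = 245596135472866064453125/864764139074322809901034764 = 0.00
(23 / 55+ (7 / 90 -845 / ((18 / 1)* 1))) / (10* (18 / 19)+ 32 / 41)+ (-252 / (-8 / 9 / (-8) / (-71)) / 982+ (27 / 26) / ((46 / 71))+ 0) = 31163257901351 / 193497198180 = 161.05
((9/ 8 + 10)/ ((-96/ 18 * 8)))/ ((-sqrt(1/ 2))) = 267 * sqrt(2)/ 1024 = 0.37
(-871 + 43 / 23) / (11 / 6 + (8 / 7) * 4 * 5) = -839580 / 23851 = -35.20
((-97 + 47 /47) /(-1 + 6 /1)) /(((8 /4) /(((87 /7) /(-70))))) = 2088 /1225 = 1.70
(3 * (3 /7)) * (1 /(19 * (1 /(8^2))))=576 /133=4.33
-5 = -5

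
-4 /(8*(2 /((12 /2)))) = -3 /2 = -1.50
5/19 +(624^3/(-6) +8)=-769406819/19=-40495095.74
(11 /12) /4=11 /48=0.23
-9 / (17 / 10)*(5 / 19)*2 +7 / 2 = 461 / 646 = 0.71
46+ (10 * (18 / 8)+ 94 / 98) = 6807 / 98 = 69.46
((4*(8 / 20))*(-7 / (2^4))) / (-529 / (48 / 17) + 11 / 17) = 2856 / 761765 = 0.00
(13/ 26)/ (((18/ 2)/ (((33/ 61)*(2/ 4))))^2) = 121/ 267912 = 0.00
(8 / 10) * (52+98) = 120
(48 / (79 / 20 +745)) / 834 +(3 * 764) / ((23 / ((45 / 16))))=280.27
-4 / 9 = -0.44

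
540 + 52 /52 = 541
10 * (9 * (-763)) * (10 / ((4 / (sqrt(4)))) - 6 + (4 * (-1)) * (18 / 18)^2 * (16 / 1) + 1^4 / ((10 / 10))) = 4394880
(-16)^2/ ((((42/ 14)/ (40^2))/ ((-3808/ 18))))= -779878400/ 27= -28884385.19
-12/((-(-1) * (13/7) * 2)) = -42/13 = -3.23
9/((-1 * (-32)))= 9/32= 0.28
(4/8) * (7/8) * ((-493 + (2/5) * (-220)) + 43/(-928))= -3774477/14848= -254.21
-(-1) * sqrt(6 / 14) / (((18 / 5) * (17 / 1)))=0.01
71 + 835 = 906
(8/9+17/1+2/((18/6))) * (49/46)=8183/414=19.77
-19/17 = -1.12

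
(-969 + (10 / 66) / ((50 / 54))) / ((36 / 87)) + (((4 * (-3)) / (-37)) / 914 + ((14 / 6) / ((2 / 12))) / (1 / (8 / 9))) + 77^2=60265186841 / 16739910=3600.09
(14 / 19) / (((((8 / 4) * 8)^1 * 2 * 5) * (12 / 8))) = 7 / 2280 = 0.00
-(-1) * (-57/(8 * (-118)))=57/944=0.06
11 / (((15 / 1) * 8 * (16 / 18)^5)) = 216513 / 1310720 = 0.17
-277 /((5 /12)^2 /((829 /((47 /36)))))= -1190417472 /1175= -1013121.25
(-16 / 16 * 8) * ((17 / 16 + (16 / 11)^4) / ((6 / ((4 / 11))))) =-432491 / 161051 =-2.69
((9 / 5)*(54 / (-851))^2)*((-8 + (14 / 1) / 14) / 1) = -0.05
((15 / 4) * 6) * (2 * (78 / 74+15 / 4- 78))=-487485 / 148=-3293.82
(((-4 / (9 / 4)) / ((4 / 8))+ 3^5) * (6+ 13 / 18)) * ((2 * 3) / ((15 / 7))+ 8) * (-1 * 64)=-3337664 / 3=-1112554.67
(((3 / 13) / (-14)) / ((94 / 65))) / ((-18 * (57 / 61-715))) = -305 / 343933968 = -0.00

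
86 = 86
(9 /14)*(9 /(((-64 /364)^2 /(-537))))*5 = -257284755 /512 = -502509.29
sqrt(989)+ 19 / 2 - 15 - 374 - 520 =-868.05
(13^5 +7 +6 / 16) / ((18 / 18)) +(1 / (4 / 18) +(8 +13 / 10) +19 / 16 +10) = 29706029 / 80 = 371325.36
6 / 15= 0.40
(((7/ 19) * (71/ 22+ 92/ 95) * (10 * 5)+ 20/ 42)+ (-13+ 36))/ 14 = 7.20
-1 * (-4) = 4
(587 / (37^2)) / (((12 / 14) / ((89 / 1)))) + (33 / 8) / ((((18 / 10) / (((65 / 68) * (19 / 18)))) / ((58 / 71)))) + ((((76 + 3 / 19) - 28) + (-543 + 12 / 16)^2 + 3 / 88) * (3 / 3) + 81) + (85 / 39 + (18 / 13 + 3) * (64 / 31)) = 35379426091542507317 / 120247427181024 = 294221.90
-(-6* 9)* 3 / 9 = 18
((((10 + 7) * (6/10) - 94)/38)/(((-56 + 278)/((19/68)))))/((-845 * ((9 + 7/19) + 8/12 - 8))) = 7961/4932366400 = 0.00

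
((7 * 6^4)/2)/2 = 2268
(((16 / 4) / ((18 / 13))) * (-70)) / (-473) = 1820 / 4257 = 0.43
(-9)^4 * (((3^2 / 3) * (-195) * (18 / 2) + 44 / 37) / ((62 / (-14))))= 8944788447 / 1147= 7798420.62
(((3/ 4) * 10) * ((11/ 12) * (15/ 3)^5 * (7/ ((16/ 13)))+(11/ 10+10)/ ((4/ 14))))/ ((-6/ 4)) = -15677921/ 192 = -81655.84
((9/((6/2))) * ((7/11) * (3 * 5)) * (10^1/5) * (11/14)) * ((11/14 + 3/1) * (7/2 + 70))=12521.25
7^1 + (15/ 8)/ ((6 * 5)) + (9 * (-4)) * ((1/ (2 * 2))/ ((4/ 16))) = -28.94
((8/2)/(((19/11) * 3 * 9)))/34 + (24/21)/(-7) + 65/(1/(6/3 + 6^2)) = 1055433940/427329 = 2469.84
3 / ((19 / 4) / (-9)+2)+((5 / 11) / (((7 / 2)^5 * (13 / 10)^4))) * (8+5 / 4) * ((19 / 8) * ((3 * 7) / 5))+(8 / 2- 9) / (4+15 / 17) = 3456308172089 / 3318273787829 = 1.04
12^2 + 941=1085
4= 4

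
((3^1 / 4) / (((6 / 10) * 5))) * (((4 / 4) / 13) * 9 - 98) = -1265 / 52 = -24.33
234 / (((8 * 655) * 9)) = 13 / 2620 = 0.00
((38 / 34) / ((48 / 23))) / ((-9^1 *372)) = -437 / 2731968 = -0.00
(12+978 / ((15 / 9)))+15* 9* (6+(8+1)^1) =13119 / 5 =2623.80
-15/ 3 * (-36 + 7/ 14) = 177.50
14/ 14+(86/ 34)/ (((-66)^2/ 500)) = 23888/ 18513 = 1.29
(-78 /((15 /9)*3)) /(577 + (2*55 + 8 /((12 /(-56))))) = -234 /9745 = -0.02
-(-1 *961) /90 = 10.68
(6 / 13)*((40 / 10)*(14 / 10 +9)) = 96 / 5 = 19.20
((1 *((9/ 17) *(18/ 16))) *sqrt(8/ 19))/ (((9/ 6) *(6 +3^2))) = 0.02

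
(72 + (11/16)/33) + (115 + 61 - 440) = -9215/48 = -191.98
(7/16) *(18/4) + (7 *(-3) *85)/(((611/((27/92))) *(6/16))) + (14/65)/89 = -63071057/200114720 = -0.32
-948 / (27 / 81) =-2844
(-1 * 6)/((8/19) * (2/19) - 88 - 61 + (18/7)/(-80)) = 606480/15059689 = 0.04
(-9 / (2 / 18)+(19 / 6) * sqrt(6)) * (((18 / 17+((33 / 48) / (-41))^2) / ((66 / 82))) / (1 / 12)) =-627596505 / 490688+147213995 * sqrt(6) / 2944128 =-1156.53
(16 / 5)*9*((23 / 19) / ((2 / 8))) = 13248 / 95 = 139.45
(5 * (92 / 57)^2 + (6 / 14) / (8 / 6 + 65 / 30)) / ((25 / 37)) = 77447438 / 3980025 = 19.46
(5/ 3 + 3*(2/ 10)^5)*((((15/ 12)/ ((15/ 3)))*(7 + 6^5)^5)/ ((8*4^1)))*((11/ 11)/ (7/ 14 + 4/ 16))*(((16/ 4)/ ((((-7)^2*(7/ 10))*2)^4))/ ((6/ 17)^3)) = 1096786328561738876717682703/ 538149246374880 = 2038070917965.58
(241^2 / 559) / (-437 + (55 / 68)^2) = -268566544 / 1127873617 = -0.24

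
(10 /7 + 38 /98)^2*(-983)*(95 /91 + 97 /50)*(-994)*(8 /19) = 60046221621448 /14826175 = 4050014.36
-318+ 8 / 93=-317.91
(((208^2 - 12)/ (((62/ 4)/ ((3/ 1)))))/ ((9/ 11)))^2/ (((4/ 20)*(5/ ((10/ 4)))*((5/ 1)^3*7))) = 452717991968/ 1513575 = 299105.09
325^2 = 105625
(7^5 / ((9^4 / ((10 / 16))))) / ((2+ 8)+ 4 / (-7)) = 588245 / 3464208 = 0.17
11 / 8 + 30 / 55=169 / 88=1.92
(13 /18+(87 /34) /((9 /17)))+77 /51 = 1081 /153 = 7.07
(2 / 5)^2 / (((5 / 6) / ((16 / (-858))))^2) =1024 / 12780625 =0.00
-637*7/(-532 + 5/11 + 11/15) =105105/12512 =8.40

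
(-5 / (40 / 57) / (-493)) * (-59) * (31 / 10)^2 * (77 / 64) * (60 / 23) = -746555733 / 29027840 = -25.72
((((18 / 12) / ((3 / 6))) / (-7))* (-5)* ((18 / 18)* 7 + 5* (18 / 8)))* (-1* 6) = -3285 / 14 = -234.64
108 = 108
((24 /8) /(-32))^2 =9 /1024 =0.01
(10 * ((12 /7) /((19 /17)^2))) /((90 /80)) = 12.20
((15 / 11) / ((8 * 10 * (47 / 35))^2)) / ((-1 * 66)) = -245 / 136851968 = -0.00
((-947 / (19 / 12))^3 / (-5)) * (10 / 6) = 489184198848 / 6859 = 71320046.49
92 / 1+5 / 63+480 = 36041 / 63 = 572.08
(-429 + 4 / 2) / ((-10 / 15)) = 1281 / 2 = 640.50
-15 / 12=-1.25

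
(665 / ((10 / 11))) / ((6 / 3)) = 1463 / 4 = 365.75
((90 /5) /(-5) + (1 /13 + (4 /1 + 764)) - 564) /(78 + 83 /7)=91217 /40885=2.23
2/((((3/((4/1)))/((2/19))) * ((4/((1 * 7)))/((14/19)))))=392/1083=0.36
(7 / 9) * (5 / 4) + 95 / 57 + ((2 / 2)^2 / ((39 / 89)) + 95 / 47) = 152701 / 21996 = 6.94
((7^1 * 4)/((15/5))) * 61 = 1708/3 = 569.33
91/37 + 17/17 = 128/37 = 3.46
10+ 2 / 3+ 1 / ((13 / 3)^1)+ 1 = 464 / 39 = 11.90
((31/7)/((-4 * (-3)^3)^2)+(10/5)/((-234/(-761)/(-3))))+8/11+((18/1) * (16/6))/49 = -1455243481/81729648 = -17.81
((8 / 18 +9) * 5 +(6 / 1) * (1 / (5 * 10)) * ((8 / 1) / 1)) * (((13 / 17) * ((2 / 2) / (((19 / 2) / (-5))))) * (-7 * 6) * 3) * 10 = 7892248 / 323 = 24434.20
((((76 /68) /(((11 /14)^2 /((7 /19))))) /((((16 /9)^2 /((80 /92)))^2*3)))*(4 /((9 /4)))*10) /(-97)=-10418625 /3377626912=-0.00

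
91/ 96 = 0.95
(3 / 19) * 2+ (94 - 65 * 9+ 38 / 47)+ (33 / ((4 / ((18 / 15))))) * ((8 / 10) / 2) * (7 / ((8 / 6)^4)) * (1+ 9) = -229846991 / 571520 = -402.17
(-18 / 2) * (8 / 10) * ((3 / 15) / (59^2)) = -36 / 87025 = -0.00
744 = 744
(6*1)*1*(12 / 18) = 4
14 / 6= 7 / 3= 2.33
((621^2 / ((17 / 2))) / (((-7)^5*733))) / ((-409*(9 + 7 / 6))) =4627692 / 5225119641623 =0.00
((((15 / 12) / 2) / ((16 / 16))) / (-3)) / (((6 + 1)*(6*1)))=-5 / 1008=-0.00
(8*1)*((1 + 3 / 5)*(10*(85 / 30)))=1088 / 3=362.67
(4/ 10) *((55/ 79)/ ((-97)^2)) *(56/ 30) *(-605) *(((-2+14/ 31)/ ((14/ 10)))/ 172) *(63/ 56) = 239580/ 990833563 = 0.00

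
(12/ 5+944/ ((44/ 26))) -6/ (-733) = 560.23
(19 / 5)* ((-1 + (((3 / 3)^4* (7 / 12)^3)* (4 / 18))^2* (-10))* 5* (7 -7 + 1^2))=-585605327 / 30233088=-19.37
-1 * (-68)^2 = -4624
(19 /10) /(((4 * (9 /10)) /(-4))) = -19 /9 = -2.11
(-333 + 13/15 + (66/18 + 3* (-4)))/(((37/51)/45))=-21118.14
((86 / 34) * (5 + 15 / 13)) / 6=1720 / 663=2.59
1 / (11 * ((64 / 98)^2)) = 2401 / 11264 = 0.21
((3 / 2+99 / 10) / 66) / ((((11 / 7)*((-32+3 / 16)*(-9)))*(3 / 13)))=13832 / 8314515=0.00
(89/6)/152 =89/912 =0.10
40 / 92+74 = 1712 / 23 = 74.43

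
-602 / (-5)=602 / 5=120.40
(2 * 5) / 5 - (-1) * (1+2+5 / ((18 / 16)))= 85 / 9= 9.44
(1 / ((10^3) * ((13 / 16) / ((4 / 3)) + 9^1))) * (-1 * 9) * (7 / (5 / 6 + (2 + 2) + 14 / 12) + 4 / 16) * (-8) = 272 / 25625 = 0.01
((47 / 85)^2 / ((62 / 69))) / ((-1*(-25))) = 152421 / 11198750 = 0.01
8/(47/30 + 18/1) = 0.41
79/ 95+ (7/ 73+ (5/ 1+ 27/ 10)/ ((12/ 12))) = 119663/ 13870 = 8.63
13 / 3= 4.33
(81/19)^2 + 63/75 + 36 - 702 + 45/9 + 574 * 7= 30468531/9025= 3376.01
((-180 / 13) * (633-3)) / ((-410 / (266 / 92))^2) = -10029663 / 23120474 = -0.43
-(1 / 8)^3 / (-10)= 1 / 5120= 0.00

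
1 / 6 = 0.17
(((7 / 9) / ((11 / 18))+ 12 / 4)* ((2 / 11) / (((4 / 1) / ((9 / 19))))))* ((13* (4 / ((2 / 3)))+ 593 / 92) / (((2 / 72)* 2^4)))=29576583 / 1692064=17.48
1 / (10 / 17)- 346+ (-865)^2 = 7478807 / 10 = 747880.70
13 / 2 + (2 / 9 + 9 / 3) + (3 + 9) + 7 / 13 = 5209 / 234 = 22.26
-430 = -430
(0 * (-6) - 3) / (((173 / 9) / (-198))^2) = -9526572 / 29929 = -318.31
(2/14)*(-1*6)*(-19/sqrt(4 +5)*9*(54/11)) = 18468/77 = 239.84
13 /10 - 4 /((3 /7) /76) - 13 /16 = -170123 /240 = -708.85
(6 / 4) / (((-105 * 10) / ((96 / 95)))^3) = -6144 / 4594994140625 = -0.00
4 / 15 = 0.27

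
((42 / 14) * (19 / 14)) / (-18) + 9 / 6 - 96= -7957 / 84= -94.73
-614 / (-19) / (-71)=-0.46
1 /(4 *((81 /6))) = 1 /54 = 0.02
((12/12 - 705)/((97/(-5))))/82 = 1760/3977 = 0.44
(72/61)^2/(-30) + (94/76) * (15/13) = 12689709/9190870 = 1.38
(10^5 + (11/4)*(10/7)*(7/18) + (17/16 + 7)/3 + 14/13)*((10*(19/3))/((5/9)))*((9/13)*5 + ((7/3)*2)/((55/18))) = 4229259009037/74360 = 56875457.36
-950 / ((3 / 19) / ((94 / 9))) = -1696700 / 27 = -62840.74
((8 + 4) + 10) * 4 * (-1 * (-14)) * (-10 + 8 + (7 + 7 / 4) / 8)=-2233 / 2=-1116.50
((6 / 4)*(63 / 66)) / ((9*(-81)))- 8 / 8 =-3571 / 3564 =-1.00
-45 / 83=-0.54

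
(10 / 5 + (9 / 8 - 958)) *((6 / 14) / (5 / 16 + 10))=-15278 / 385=-39.68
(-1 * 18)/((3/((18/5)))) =-108/5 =-21.60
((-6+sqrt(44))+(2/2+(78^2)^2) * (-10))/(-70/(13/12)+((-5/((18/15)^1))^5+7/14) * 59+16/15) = 187088907133440/37468381459 - 1010880 * sqrt(11)/37468381459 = 4993.25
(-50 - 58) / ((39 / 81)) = -224.31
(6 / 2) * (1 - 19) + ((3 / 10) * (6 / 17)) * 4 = -4554 / 85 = -53.58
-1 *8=-8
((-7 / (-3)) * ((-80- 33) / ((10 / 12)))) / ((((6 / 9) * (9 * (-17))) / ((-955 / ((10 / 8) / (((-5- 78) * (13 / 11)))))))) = 652065596 / 2805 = 232465.45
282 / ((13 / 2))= 564 / 13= 43.38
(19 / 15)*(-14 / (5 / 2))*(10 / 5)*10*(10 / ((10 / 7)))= -14896 / 15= -993.07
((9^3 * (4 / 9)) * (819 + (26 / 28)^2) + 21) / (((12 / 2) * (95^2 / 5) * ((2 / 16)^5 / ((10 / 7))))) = 142182121472 / 123823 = 1148269.07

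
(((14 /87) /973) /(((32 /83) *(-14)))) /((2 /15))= -415 /1805888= -0.00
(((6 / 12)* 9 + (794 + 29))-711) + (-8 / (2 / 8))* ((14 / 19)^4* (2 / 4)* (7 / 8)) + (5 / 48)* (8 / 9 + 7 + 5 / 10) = 12751302995 / 112597344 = 113.25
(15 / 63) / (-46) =-5 / 966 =-0.01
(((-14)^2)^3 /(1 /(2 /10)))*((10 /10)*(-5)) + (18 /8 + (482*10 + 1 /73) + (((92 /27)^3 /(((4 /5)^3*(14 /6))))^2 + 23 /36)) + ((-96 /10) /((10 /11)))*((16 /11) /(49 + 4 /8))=-318579904025781978784 /42343983279675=-7523616.80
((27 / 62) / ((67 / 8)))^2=11664 / 4313929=0.00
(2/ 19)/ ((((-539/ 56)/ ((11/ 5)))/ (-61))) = 976/ 665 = 1.47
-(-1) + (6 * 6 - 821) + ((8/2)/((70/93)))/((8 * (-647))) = -784.00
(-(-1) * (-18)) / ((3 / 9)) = -54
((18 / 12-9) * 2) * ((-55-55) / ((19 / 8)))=13200 / 19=694.74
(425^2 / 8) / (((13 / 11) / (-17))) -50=-33782075 / 104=-324827.64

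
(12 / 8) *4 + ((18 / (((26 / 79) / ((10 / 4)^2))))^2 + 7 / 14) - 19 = 315916825 / 2704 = 116833.15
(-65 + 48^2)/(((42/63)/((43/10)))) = 288831/20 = 14441.55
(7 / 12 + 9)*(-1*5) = -575 / 12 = -47.92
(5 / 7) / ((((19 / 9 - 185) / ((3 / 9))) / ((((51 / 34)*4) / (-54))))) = 5 / 34566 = 0.00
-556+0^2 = -556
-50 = -50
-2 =-2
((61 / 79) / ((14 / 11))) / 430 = 671 / 475580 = 0.00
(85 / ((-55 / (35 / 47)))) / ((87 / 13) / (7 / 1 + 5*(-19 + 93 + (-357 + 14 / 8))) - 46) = 1492855 / 59675242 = 0.03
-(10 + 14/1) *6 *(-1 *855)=123120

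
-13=-13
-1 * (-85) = 85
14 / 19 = 0.74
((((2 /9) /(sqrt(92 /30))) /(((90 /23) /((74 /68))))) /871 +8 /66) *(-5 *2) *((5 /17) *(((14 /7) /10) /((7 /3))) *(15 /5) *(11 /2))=-60 /119 - 407 *sqrt(690) /63433188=-0.50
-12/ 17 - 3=-63/ 17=-3.71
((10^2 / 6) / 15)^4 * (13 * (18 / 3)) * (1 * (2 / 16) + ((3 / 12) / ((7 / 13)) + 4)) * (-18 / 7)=-16705000 / 11907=-1402.96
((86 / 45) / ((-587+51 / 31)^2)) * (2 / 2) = 961 / 172296270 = 0.00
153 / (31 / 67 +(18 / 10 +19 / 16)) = 820080 / 18493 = 44.35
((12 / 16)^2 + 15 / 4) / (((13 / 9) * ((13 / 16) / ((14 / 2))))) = 4347 / 169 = 25.72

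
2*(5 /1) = 10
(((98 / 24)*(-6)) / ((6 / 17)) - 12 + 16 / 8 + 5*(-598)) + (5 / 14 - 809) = -325757 / 84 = -3878.06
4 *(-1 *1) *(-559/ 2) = 1118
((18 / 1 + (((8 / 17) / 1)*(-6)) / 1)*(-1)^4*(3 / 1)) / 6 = 129 / 17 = 7.59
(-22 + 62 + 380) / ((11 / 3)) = 1260 / 11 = 114.55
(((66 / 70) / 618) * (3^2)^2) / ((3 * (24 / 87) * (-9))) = -957 / 57680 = -0.02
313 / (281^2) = 313 / 78961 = 0.00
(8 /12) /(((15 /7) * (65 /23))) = 322 /2925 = 0.11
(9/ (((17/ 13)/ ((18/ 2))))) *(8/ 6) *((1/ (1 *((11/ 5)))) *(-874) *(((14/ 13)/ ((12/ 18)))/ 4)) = -2477790/ 187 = -13250.21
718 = 718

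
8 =8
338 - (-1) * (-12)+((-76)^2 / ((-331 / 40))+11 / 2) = -366.51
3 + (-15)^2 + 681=909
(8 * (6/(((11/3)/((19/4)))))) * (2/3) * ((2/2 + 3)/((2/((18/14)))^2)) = 36936/539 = 68.53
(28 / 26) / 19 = 14 / 247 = 0.06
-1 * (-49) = 49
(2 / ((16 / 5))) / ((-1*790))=-1 / 1264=-0.00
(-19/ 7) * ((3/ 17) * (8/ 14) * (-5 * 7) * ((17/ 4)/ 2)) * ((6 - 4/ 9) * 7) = 2375/ 3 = 791.67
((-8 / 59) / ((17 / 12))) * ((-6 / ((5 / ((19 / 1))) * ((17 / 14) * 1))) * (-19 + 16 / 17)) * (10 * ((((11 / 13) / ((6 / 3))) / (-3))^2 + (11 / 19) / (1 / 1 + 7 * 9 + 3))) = -30389541952 / 3282164041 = -9.26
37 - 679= -642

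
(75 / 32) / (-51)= -25 / 544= -0.05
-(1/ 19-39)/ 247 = 740/ 4693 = 0.16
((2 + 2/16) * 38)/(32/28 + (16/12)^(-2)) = 9044/191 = 47.35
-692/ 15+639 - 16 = 8653/ 15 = 576.87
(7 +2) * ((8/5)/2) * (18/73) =648/365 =1.78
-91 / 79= -1.15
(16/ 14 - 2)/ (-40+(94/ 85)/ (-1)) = 255/ 12229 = 0.02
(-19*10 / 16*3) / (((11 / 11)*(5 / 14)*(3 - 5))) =399 / 8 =49.88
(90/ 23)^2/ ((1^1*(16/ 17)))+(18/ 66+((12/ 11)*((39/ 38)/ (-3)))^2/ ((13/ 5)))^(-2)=11030761184101/ 429861187044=25.66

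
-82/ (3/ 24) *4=-2624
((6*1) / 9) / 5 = 2 / 15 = 0.13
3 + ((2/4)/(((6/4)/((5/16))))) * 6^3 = 25.50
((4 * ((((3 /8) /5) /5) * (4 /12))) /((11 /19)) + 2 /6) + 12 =20407 /1650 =12.37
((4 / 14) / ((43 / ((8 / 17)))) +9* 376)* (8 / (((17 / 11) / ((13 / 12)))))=4952359984 / 260967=18976.96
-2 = -2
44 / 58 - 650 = -18828 / 29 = -649.24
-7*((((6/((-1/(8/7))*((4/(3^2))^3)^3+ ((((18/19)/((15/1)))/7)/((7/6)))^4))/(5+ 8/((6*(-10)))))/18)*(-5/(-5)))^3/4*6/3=5267348238674283504709144433920162758507082394403952302425099578857421875/972010268633815192978381826801997906664133579763542339114273603584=5419025.30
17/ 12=1.42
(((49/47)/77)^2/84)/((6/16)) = 14/2405601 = 0.00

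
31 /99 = 0.31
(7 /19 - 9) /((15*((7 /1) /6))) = -328 /665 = -0.49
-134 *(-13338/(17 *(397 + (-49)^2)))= 893646/23783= 37.57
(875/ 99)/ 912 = 875/ 90288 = 0.01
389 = 389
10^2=100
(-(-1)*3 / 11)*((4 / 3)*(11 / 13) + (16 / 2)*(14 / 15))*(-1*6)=-10056 / 715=-14.06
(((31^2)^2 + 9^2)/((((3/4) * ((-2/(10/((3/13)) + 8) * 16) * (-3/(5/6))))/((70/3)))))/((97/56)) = 174237517300/23571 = 7392029.07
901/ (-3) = -901/ 3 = -300.33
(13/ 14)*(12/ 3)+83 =607/ 7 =86.71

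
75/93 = 25/31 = 0.81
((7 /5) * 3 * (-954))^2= 401361156 /25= 16054446.24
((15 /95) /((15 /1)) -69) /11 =-6554 /1045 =-6.27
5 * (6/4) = 15/2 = 7.50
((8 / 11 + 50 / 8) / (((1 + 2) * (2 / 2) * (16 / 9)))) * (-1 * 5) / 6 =-1535 / 1408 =-1.09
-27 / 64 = -0.42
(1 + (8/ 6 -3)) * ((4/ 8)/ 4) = -1/ 12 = -0.08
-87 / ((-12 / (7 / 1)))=203 / 4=50.75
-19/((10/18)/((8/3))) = -456/5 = -91.20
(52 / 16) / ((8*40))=13 / 1280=0.01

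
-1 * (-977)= 977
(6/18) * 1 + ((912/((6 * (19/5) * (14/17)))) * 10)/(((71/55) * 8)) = 70622/1491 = 47.37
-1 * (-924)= 924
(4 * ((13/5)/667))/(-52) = -0.00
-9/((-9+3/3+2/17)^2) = -2601/17956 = -0.14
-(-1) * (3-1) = 2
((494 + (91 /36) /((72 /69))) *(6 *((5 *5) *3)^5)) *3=339273720703125 /16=21204607543945.31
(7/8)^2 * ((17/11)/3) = 833/2112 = 0.39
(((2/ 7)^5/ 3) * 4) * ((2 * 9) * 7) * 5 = 3840/ 2401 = 1.60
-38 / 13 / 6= -19 / 39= -0.49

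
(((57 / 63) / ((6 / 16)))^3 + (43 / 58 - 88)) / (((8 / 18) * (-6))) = 1061803003 / 38673936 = 27.46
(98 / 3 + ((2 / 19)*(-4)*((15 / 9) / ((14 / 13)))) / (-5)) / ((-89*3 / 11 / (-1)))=15994 / 11837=1.35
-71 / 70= -1.01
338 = 338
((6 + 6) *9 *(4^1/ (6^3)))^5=32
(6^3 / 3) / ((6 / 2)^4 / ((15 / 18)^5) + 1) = 225000 / 632981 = 0.36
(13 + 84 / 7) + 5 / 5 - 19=7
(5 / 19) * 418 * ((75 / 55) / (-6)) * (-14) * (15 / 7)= 750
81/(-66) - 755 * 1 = -16637/22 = -756.23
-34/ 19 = -1.79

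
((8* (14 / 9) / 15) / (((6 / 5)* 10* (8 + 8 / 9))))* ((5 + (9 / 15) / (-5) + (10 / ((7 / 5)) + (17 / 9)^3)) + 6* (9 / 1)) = 9282641 / 16402500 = 0.57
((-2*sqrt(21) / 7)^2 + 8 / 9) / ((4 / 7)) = 41 / 9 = 4.56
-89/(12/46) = -2047/6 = -341.17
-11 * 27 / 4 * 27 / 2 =-8019 / 8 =-1002.38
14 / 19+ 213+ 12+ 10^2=6189 / 19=325.74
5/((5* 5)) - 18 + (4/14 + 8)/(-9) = -5897/315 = -18.72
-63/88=-0.72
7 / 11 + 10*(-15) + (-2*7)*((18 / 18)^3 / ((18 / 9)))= -1720 / 11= -156.36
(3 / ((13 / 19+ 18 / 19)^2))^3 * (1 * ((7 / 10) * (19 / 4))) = 168941758671 / 35500147240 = 4.76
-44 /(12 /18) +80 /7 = -54.57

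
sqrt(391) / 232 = 0.09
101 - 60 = 41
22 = 22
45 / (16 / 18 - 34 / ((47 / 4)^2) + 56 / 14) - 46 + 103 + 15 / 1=1508049 / 18460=81.69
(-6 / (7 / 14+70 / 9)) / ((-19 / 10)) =1080 / 2831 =0.38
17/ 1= 17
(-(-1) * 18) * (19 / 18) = 19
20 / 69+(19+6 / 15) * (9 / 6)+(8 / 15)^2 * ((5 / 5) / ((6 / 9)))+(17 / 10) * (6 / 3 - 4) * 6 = 10829 / 1150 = 9.42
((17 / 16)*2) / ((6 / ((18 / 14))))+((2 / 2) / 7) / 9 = 0.47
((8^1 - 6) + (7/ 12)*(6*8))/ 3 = 10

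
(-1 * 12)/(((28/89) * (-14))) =267/98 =2.72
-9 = -9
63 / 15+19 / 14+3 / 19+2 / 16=31069 / 5320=5.84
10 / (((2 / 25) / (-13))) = -1625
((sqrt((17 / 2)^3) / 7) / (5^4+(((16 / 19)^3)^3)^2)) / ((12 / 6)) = 1770164955064491106058297 *sqrt(34) / 3644721712949934153781401976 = 0.00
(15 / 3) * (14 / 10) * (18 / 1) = 126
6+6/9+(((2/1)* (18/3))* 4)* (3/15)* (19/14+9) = 2228/21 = 106.10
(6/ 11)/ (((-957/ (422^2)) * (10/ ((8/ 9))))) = -9.02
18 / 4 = 4.50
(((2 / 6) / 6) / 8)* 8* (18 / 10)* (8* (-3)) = -12 / 5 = -2.40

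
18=18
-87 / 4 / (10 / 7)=-609 / 40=-15.22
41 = 41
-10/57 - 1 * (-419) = 23873/57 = 418.82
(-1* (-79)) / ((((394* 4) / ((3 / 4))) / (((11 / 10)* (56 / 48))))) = 6083 / 126080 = 0.05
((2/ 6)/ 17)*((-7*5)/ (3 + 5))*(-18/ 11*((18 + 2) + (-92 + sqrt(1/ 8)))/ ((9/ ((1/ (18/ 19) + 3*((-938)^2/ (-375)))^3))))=27793112544675546715591/ 71001562500 -27793112544675546715591*sqrt(2)/ 20448450000000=389521504865.42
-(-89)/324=0.27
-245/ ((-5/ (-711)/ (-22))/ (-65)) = -49819770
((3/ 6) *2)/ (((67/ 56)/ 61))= 3416/ 67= 50.99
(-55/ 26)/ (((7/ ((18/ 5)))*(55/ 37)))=-333/ 455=-0.73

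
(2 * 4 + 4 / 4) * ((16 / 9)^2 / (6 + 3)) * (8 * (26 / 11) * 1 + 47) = 185600 / 891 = 208.31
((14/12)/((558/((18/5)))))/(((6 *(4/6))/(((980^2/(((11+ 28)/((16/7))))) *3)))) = 384160/1209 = 317.75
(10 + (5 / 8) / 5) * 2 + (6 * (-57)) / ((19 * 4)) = 15.75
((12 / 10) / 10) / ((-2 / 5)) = -3 / 10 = -0.30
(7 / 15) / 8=7 / 120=0.06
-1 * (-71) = 71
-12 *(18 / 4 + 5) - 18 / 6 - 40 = -157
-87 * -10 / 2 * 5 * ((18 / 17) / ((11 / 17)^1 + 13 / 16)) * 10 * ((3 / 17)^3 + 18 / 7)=555134472000 / 13653227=40659.58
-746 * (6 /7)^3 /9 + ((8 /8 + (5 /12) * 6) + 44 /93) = -3076667 /63798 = -48.23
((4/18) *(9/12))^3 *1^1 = 1/216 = 0.00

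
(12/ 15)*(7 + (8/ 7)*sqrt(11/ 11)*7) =12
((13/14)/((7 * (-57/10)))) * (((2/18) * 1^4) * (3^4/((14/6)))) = -585/6517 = -0.09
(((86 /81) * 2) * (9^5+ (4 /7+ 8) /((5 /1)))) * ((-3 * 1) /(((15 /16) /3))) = -75836864 /63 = -1203759.75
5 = 5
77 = 77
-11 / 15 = -0.73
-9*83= -747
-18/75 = -6/25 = -0.24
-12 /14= -6 /7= -0.86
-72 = -72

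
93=93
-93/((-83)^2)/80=-93/551120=-0.00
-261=-261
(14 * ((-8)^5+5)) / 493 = -930.39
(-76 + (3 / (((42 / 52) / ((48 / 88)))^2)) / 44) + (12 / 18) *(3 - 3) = -4954616 / 65219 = -75.97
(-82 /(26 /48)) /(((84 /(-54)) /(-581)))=-735048 /13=-56542.15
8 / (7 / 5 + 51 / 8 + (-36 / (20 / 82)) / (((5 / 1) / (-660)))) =320 / 779639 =0.00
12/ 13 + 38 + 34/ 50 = 39.60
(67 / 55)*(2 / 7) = 134 / 385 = 0.35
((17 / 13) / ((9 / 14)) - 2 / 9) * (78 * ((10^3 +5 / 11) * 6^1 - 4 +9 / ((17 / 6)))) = 475878944 / 561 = 848269.06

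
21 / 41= 0.51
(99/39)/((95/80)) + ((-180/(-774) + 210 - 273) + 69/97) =-61730204/1030237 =-59.92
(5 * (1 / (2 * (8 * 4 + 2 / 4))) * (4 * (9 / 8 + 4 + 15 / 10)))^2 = 4.16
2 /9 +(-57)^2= 29243 /9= 3249.22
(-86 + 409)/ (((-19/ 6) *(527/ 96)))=-576/ 31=-18.58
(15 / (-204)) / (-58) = 5 / 3944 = 0.00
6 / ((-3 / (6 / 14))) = -0.86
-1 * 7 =-7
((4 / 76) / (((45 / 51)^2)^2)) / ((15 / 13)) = 1085773 / 14428125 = 0.08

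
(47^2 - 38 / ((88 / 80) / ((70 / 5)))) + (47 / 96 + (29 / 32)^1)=911729 / 528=1726.76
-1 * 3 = -3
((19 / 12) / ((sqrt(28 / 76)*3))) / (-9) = -19*sqrt(133) / 2268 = -0.10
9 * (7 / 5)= 63 / 5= 12.60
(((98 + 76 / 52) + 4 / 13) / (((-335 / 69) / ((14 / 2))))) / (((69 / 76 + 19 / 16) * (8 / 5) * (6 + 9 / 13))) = -1133578 / 176813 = -6.41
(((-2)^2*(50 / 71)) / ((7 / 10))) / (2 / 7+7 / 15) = 30000 / 5609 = 5.35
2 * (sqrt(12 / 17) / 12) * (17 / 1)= sqrt(51) / 3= 2.38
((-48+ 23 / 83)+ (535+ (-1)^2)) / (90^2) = 1501 / 24900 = 0.06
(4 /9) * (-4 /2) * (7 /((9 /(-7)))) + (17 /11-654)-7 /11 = -577592 /891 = -648.25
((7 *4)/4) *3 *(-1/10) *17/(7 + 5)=-119/40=-2.98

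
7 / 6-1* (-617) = 3709 / 6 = 618.17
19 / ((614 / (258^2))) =632358 / 307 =2059.80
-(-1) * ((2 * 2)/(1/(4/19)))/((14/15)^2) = 900/931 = 0.97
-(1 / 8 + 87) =-697 / 8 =-87.12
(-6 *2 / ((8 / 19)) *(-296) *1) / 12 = 703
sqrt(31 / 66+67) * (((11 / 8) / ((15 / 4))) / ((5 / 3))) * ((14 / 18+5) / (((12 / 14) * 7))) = 13 * sqrt(293898) / 4050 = 1.74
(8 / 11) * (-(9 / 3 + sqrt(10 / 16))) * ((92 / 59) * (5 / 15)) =-736 / 649 -184 * sqrt(10) / 1947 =-1.43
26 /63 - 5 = -289 /63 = -4.59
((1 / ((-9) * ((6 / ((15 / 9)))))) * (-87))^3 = 3048625 / 157464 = 19.36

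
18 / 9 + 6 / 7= 20 / 7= 2.86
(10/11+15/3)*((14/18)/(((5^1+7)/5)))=2275/1188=1.91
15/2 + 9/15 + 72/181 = 15381/1810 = 8.50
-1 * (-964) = 964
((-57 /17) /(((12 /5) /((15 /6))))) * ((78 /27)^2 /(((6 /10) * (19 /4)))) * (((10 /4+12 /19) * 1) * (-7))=1035125 /4617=224.20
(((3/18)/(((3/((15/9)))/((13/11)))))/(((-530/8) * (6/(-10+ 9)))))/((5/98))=1274/236115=0.01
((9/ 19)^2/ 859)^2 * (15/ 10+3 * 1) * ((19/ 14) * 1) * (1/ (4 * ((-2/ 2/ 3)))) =-177147/ 566846087248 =-0.00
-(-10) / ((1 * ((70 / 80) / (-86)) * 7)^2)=4733440 / 2401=1971.45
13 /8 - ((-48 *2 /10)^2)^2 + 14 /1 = -42389203 /5000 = -8477.84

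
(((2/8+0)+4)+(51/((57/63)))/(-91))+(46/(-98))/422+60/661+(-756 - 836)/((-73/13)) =287.23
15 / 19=0.79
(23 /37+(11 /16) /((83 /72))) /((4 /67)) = 501227 /24568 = 20.40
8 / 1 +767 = 775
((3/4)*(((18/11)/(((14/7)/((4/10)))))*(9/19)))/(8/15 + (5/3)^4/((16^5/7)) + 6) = 10319560704/579881779939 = 0.02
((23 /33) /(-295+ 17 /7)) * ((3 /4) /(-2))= 161 /180224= 0.00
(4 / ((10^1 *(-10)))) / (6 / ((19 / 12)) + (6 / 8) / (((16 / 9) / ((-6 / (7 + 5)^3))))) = -38912 / 3684975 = -0.01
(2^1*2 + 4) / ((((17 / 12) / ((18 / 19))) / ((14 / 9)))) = 8.32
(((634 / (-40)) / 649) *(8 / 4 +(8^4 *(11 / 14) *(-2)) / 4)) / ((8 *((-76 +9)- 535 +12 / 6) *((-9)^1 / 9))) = 4755 / 581504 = 0.01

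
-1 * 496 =-496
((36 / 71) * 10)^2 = 129600 / 5041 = 25.71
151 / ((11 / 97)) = 14647 / 11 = 1331.55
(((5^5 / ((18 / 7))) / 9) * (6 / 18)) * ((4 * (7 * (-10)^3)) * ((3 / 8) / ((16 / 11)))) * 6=-210546875 / 108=-1949508.10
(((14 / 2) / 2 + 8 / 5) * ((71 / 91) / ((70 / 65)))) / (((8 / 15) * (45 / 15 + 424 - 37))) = 3621 / 203840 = 0.02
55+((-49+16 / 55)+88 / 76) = 7784 / 1045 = 7.45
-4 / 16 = -1 / 4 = -0.25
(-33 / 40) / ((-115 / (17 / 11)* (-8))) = -0.00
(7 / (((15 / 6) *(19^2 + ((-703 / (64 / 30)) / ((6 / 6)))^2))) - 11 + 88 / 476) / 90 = -717929937731 / 5974396195950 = -0.12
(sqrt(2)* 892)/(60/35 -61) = -21.28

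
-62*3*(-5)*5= 4650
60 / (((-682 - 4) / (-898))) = 78.54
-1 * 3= -3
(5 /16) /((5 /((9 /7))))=9 /112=0.08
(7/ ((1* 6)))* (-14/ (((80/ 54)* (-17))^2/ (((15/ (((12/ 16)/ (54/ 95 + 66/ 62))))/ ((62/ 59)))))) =-3378385017/ 4221480800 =-0.80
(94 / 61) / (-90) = -47 / 2745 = -0.02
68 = 68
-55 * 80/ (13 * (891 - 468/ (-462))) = -67760/ 178581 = -0.38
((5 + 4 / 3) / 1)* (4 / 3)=76 / 9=8.44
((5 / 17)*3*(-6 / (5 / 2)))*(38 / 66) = -228 / 187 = -1.22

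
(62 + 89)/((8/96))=1812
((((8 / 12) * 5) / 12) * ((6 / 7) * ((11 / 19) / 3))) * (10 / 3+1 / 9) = 1705 / 10773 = 0.16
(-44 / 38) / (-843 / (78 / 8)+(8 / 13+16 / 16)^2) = 3718 / 269249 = 0.01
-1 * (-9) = 9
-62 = -62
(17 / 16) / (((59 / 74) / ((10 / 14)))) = 3145 / 3304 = 0.95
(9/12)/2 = 3/8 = 0.38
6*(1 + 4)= 30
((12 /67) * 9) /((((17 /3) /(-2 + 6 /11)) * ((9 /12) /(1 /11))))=-6912 /137819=-0.05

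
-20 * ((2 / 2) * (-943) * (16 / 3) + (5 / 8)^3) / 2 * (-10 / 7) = -193117025 / 2688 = -71844.13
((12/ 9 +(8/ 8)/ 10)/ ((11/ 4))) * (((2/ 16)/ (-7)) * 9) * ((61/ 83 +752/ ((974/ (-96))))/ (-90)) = -127549223/ 1867450200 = -0.07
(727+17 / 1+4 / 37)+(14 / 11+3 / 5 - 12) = 1493651 / 2035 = 733.98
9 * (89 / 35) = 801 / 35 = 22.89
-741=-741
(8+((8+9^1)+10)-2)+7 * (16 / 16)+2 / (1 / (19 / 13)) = 558 / 13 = 42.92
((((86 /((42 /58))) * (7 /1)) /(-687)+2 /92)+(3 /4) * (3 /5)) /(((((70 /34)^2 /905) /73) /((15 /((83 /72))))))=-16038008134026 /107104445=-149741.76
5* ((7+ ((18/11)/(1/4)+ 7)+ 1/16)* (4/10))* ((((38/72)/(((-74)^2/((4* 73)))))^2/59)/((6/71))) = 55044802397/8407276339968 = 0.01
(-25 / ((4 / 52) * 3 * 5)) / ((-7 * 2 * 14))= 65 / 588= 0.11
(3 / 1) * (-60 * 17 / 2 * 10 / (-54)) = 850 / 3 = 283.33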